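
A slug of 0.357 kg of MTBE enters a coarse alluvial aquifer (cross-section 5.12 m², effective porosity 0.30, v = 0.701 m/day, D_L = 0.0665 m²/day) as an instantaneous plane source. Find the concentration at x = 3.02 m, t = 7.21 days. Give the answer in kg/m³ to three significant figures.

For an instantaneous plane source, C(x,t) = M/(n_e·A·√(4πDt)) · exp(−(x−vt)²/(4Dt)), with n_e·A the pore (flow) area.
Plume center vt = 0.701 × 7.21 = 5.05421 m, so the well at 3.02 m is 2.03421 m upgradient of the peak.
√(4πDt) = 2.455 m, giving peak height M/(n_e·A·√(4πDt)) = 0.357/(0.30 × 5.12 × 2.455) = 0.09467 kg/m³.
(x−vt)²/(4Dt) = (-2.03421)²/(4 × 0.0665 × 7.21) = 2.158; exp(−2.158) = 0.1156.
C = 0.09467 × 0.1156 = 0.0109 kg/m³.

0.0109 kg/m³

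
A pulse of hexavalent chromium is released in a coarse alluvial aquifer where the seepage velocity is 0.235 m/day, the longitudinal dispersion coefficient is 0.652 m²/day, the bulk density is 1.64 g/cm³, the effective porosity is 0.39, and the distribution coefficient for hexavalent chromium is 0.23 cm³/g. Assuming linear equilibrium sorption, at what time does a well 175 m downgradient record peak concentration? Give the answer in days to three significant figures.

1440 days

Retardation factor R = 1 + ρ_b·K_d/n = 1 + 1.64 × 0.23/0.39 = 1.967.
Sorption retards both mechanisms: v_R = v/R = 0.1195 m/day, D_R = D/R = 0.3315 m²/day.
Peak time from v_R²t² + 2D_R t − x² = 0: t = (√(D_R² + v_R²x²) − D_R)/v_R².
√(D_R² + v_R²x²) = √(0.3315² + 0.1195² × 175²) = 20.92; v_R² = 0.01428.
t = (20.92 − 0.3315)/0.01428 = 1440 days.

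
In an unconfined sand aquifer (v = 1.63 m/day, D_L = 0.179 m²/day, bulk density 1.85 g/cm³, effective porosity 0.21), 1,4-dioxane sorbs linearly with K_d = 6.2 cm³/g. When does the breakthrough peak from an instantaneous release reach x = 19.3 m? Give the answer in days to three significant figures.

Retardation factor R = 1 + ρ_b·K_d/n = 1 + 1.85 × 6.2/0.21 = 55.62.
Sorption retards both mechanisms: v_R = v/R = 0.02931 m/day, D_R = D/R = 0.003218 m²/day.
Peak time from v_R²t² + 2D_R t − x² = 0: t = (√(D_R² + v_R²x²) − D_R)/v_R².
√(D_R² + v_R²x²) = √(0.003218² + 0.02931² × 19.3²) = 0.5657; v_R² = 0.0008591.
t = (0.5657 − 0.003218)/0.0008591 = 655 days.

655 days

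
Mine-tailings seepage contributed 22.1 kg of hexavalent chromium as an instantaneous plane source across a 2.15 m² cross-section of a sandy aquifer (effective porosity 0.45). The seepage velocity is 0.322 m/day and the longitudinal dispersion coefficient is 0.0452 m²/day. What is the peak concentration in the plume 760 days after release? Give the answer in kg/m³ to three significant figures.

1.10 kg/m³

The peak of an instantaneous 1D plume sits at x = vt; there the Gaussian factor is 1 and C_max = M/(n_e·A·√(4πDt)), where n_e·A is the pore area the mass is dissolved in.
√(4πDt) = √(4π × 0.0452 × 760) = 20.78 m, so C_max = 22.1/(0.45 × 2.15 × 20.78) = 1.10 kg/m³.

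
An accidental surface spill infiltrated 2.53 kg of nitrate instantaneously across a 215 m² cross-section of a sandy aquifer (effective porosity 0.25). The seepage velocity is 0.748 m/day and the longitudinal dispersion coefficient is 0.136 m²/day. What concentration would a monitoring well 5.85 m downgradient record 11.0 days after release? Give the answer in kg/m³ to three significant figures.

For an instantaneous plane source, C(x,t) = M/(n_e·A·√(4πDt)) · exp(−(x−vt)²/(4Dt)), with n_e·A the pore (flow) area.
Plume center vt = 0.748 × 11.0 = 8.228 m, so the well at 5.85 m is 2.378 m upgradient of the peak.
√(4πDt) = 4.336 m, giving peak height M/(n_e·A·√(4πDt)) = 2.53/(0.25 × 215 × 4.336) = 0.01086 kg/m³.
(x−vt)²/(4Dt) = (-2.378)²/(4 × 0.136 × 11.0) = 0.9450; exp(−0.9450) = 0.3887.
C = 0.01086 × 0.3887 = 0.00422 kg/m³.

0.00422 kg/m³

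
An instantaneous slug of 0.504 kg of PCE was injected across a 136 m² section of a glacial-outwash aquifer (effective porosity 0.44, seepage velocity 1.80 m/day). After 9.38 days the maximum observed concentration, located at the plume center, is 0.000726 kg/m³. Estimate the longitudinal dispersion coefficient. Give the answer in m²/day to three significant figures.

1.14 m²/day

At the plume center C_max = M/(n_e·A·√(4πDt)), so D = M²/(4πt·(n_e·A·C_max)²).
n_e·A·C_max = 0.44 × 136 × 0.000726 = 0.04344 kg/m.
D = 0.504²/(4π × 9.38 × 0.04344²) = 1.14 m²/day.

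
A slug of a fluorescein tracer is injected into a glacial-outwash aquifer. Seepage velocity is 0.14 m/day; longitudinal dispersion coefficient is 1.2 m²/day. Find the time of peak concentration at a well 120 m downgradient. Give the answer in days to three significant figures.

798 days

For the 1D instantaneous-source solution, setting ∂C/∂t = 0 at fixed x gives v²t² + 2Dt − x² = 0, so t = (√(D² + v²x²) − D)/v².
√(D² + v²x²) = √(1.2² + 0.14² × 120²) = 16.84; v² = 0.0196.
t = (16.84 − 1.2)/0.0196 = 798 days (vs. the pure-advection estimate x/v = 857 d).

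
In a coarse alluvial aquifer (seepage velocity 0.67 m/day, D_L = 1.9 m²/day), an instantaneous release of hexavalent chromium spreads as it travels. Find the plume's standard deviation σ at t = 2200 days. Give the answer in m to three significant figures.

Dispersive spreading gives a Gaussian with σ² = 2Dt; advection only shifts the center.
σ = √(2 × 1.9 × 2200) = 91.4 m.

91.4 m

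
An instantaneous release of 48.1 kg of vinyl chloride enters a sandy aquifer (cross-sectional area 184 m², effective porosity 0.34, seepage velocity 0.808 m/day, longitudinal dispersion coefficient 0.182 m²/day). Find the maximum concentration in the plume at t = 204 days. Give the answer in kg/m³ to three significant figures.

0.0356 kg/m³

The peak of an instantaneous 1D plume sits at x = vt; there the Gaussian factor is 1 and C_max = M/(n_e·A·√(4πDt)), where n_e·A is the pore area the mass is dissolved in.
√(4πDt) = √(4π × 0.182 × 204) = 21.60 m, so C_max = 48.1/(0.34 × 184 × 21.60) = 0.0356 kg/m³.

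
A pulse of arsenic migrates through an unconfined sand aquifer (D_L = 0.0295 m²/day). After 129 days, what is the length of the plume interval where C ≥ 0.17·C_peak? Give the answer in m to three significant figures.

The plume is Gaussian with σ = √(2Dt) = √(2 × 0.0295 × 129) = 2.759 m.
C/C_peak = exp(−Δx²/(2σ²)) = 0.17 ⇒ Δx = σ·√(−2 ln 0.17) = 2.759 × 1.883 = 5.195 m.
Width = 2Δx = 10.4 m.

10.4 m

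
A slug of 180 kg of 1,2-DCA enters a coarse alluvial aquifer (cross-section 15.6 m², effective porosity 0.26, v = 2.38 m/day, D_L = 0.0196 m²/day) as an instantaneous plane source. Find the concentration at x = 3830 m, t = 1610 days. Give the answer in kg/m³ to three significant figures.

For an instantaneous plane source, C(x,t) = M/(n_e·A·√(4πDt)) · exp(−(x−vt)²/(4Dt)), with n_e·A the pore (flow) area.
Plume center vt = 2.38 × 1610 = 3831.8 m, so the well at 3830 m is 1.8 m upgradient of the peak.
√(4πDt) = 19.91 m, giving peak height M/(n_e·A·√(4πDt)) = 180/(0.26 × 15.6 × 19.91) = 2.229 kg/m³.
(x−vt)²/(4Dt) = (-1.8)²/(4 × 0.0196 × 1610) = 0.02567; exp(−0.02567) = 0.9747.
C = 2.229 × 0.9747 = 2.17 kg/m³.

2.17 kg/m³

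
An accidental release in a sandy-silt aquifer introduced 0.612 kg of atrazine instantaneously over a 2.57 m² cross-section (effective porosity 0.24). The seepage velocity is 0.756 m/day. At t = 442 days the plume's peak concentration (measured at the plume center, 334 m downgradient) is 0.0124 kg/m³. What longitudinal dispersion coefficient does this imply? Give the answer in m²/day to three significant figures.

At the plume center C_max = M/(n_e·A·√(4πDt)), so D = M²/(4πt·(n_e·A·C_max)²).
n_e·A·C_max = 0.24 × 2.57 × 0.0124 = 0.007648 kg/m.
D = 0.612²/(4π × 442 × 0.007648²) = 1.15 m²/day.

1.15 m²/day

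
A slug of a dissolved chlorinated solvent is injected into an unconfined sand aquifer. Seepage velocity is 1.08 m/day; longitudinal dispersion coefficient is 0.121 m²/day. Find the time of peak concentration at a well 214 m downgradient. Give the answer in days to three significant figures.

198 days

For the 1D instantaneous-source solution, setting ∂C/∂t = 0 at fixed x gives v²t² + 2Dt − x² = 0, so t = (√(D² + v²x²) − D)/v².
√(D² + v²x²) = √(0.121² + 1.08² × 214²) = 231.1; v² = 1.1664.
t = (231.1 − 0.121)/1.1664 = 198 days (vs. the pure-advection estimate x/v = 198 d).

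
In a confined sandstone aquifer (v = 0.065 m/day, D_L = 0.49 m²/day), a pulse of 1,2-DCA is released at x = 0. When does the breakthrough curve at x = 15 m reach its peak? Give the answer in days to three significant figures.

142 days

For the 1D instantaneous-source solution, setting ∂C/∂t = 0 at fixed x gives v²t² + 2Dt − x² = 0, so t = (√(D² + v²x²) − D)/v².
√(D² + v²x²) = √(0.49² + 0.065² × 15²) = 1.091; v² = 0.004225.
t = (1.091 − 0.49)/0.004225 = 142 days (vs. the pure-advection estimate x/v = 231 d).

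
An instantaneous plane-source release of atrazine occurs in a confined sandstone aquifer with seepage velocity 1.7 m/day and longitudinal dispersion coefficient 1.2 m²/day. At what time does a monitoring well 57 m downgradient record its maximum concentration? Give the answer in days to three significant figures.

For the 1D instantaneous-source solution, setting ∂C/∂t = 0 at fixed x gives v²t² + 2Dt − x² = 0, so t = (√(D² + v²x²) − D)/v².
√(D² + v²x²) = √(1.2² + 1.7² × 57²) = 96.91; v² = 2.89.
t = (96.91 − 1.2)/2.89 = 33.1 days (vs. the pure-advection estimate x/v = 33.5 d).

33.1 days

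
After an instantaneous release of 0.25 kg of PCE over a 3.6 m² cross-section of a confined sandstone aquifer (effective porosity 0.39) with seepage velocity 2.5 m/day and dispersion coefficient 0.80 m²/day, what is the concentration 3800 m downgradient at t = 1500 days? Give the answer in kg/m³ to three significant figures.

0.000861 kg/m³

For an instantaneous plane source, C(x,t) = M/(n_e·A·√(4πDt)) · exp(−(x−vt)²/(4Dt)), with n_e·A the pore (flow) area.
Plume center vt = 2.5 × 1500 = 3750 m, so the well at 3800 m is 50 m downgradient of the peak.
√(4πDt) = 122.8 m, giving peak height M/(n_e·A·√(4πDt)) = 0.25/(0.39 × 3.6 × 122.8) = 0.001450 kg/m³.
(x−vt)²/(4Dt) = (50)²/(4 × 0.80 × 1500) = 0.5208; exp(−0.5208) = 0.5940.
C = 0.001450 × 0.5940 = 0.000861 kg/m³.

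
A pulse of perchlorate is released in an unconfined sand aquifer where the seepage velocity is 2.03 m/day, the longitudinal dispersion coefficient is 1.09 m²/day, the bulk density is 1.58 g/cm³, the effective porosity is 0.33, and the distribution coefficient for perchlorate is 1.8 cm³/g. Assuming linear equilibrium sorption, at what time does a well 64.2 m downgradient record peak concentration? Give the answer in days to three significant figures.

302 days

Retardation factor R = 1 + ρ_b·K_d/n = 1 + 1.58 × 1.8/0.33 = 9.618.
Sorption retards both mechanisms: v_R = v/R = 0.2111 m/day, D_R = D/R = 0.1133 m²/day.
Peak time from v_R²t² + 2D_R t − x² = 0: t = (√(D_R² + v_R²x²) − D_R)/v_R².
√(D_R² + v_R²x²) = √(0.1133² + 0.2111² × 64.2²) = 13.55; v_R² = 0.04456.
t = (13.55 − 0.1133)/0.04456 = 302 days.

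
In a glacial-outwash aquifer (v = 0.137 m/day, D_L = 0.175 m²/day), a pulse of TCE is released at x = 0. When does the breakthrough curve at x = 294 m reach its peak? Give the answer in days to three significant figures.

2140 days

For the 1D instantaneous-source solution, setting ∂C/∂t = 0 at fixed x gives v²t² + 2Dt − x² = 0, so t = (√(D² + v²x²) − D)/v².
√(D² + v²x²) = √(0.175² + 0.137² × 294²) = 40.28; v² = 0.018769.
t = (40.28 − 0.175)/0.018769 = 2140 days (vs. the pure-advection estimate x/v = 2150 d).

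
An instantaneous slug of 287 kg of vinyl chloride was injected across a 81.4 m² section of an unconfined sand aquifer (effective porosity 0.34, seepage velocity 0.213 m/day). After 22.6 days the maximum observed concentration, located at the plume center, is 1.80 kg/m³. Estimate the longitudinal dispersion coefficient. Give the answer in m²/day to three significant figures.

0.117 m²/day

At the plume center C_max = M/(n_e·A·√(4πDt)), so D = M²/(4πt·(n_e·A·C_max)²).
n_e·A·C_max = 0.34 × 81.4 × 1.80 = 49.82 kg/m.
D = 287²/(4π × 22.6 × 49.82²) = 0.117 m²/day.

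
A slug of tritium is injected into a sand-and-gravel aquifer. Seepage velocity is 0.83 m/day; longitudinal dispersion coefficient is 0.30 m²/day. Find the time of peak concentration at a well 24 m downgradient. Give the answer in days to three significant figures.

For the 1D instantaneous-source solution, setting ∂C/∂t = 0 at fixed x gives v²t² + 2Dt − x² = 0, so t = (√(D² + v²x²) − D)/v².
√(D² + v²x²) = √(0.30² + 0.83² × 24²) = 19.92; v² = 0.6889.
t = (19.92 − 0.30)/0.6889 = 28.5 days (vs. the pure-advection estimate x/v = 28.9 d).

28.5 days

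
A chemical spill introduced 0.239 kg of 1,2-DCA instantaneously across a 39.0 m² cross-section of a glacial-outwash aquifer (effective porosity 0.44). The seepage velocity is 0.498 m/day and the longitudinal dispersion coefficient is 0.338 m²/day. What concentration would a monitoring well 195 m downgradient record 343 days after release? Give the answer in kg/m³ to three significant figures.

For an instantaneous plane source, C(x,t) = M/(n_e·A·√(4πDt)) · exp(−(x−vt)²/(4Dt)), with n_e·A the pore (flow) area.
Plume center vt = 0.498 × 343 = 170.814 m, so the well at 195 m is 24.186 m downgradient of the peak.
√(4πDt) = 38.17 m, giving peak height M/(n_e·A·√(4πDt)) = 0.239/(0.44 × 39.0 × 38.17) = 0.0003649 kg/m³.
(x−vt)²/(4Dt) = (24.186)²/(4 × 0.338 × 343) = 1.261; exp(−1.261) = 0.2834.
C = 0.0003649 × 0.2834 = 0.000103 kg/m³.

0.000103 kg/m³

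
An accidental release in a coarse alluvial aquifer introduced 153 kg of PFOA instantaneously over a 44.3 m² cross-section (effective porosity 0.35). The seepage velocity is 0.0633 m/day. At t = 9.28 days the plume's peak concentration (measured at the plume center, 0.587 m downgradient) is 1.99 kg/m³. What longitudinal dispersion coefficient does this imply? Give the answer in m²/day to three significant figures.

0.211 m²/day

At the plume center C_max = M/(n_e·A·√(4πDt)), so D = M²/(4πt·(n_e·A·C_max)²).
n_e·A·C_max = 0.35 × 44.3 × 1.99 = 30.85 kg/m.
D = 153²/(4π × 9.28 × 30.85²) = 0.211 m²/day.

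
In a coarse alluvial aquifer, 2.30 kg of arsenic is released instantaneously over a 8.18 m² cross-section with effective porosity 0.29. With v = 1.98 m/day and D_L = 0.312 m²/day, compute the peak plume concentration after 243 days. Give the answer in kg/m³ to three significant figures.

0.0314 kg/m³

The peak of an instantaneous 1D plume sits at x = vt; there the Gaussian factor is 1 and C_max = M/(n_e·A·√(4πDt)), where n_e·A is the pore area the mass is dissolved in.
√(4πDt) = √(4π × 0.312 × 243) = 30.87 m, so C_max = 2.30/(0.29 × 8.18 × 30.87) = 0.0314 kg/m³.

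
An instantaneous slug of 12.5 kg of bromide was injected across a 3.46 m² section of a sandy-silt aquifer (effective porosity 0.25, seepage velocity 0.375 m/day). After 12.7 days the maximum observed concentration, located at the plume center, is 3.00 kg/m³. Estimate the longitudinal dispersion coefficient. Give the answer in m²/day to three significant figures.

0.145 m²/day

At the plume center C_max = M/(n_e·A·√(4πDt)), so D = M²/(4πt·(n_e·A·C_max)²).
n_e·A·C_max = 0.25 × 3.46 × 3.00 = 2.595 kg/m.
D = 12.5²/(4π × 12.7 × 2.595²) = 0.145 m²/day.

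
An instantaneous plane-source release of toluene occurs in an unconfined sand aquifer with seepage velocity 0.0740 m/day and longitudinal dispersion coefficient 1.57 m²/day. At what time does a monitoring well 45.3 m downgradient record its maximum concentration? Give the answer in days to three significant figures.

389 days

For the 1D instantaneous-source solution, setting ∂C/∂t = 0 at fixed x gives v²t² + 2Dt − x² = 0, so t = (√(D² + v²x²) − D)/v².
√(D² + v²x²) = √(1.57² + 0.0740² × 45.3²) = 3.702; v² = 0.005476.
t = (3.702 − 1.57)/0.005476 = 389 days (vs. the pure-advection estimate x/v = 612 d).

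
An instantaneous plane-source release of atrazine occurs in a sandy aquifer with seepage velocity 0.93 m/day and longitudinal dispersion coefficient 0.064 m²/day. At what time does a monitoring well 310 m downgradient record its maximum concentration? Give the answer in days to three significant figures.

For the 1D instantaneous-source solution, setting ∂C/∂t = 0 at fixed x gives v²t² + 2Dt − x² = 0, so t = (√(D² + v²x²) − D)/v².
√(D² + v²x²) = √(0.064² + 0.93² × 310²) = 288.3; v² = 0.8649.
t = (288.3 − 0.064)/0.8649 = 333 days (vs. the pure-advection estimate x/v = 333 d).

333 days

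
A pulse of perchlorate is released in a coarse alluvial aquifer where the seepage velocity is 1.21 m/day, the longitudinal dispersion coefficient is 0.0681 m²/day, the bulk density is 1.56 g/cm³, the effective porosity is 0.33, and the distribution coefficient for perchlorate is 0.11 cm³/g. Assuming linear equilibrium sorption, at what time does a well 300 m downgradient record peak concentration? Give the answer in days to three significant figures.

Retardation factor R = 1 + ρ_b·K_d/n = 1 + 1.56 × 0.11/0.33 = 1.520.
Sorption retards both mechanisms: v_R = v/R = 0.7961 m/day, D_R = D/R = 0.04480 m²/day.
Peak time from v_R²t² + 2D_R t − x² = 0: t = (√(D_R² + v_R²x²) − D_R)/v_R².
√(D_R² + v_R²x²) = √(0.04480² + 0.7961² × 300²) = 238.8; v_R² = 0.6338.
t = (238.8 − 0.04480)/0.6338 = 377 days.

377 days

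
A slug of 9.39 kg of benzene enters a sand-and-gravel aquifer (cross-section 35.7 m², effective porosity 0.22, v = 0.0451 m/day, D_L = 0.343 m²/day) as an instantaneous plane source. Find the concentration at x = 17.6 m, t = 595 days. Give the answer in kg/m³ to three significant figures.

For an instantaneous plane source, C(x,t) = M/(n_e·A·√(4πDt)) · exp(−(x−vt)²/(4Dt)), with n_e·A the pore (flow) area.
Plume center vt = 0.0451 × 595 = 26.8345 m, so the well at 17.6 m is 9.2345 m upgradient of the peak.
√(4πDt) = 50.64 m, giving peak height M/(n_e·A·√(4πDt)) = 9.39/(0.22 × 35.7 × 50.64) = 0.02361 kg/m³.
(x−vt)²/(4Dt) = (-9.2345)²/(4 × 0.343 × 595) = 0.1045; exp(−0.1045) = 0.9008.
C = 0.02361 × 0.9008 = 0.0213 kg/m³.

0.0213 kg/m³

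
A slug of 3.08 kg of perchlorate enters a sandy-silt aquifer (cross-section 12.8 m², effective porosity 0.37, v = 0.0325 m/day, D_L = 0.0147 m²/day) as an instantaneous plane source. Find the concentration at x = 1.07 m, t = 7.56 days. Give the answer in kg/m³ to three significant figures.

0.119 kg/m³

For an instantaneous plane source, C(x,t) = M/(n_e·A·√(4πDt)) · exp(−(x−vt)²/(4Dt)), with n_e·A the pore (flow) area.
Plume center vt = 0.0325 × 7.56 = 0.2457 m, so the well at 1.07 m is 0.8243 m downgradient of the peak.
√(4πDt) = 1.182 m, giving peak height M/(n_e·A·√(4πDt)) = 3.08/(0.37 × 12.8 × 1.182) = 0.5502 kg/m³.
(x−vt)²/(4Dt) = (0.8243)²/(4 × 0.0147 × 7.56) = 1.529; exp(−1.529) = 0.2168.
C = 0.5502 × 0.2168 = 0.119 kg/m³.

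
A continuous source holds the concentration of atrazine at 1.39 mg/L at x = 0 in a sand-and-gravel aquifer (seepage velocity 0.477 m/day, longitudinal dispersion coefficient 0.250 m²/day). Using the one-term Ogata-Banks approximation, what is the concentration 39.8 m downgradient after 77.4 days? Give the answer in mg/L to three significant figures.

For a continuous step input, C/C₀ ≈ ½·erfc((x−vt)/(2√(Dt))).
vt = 0.477 × 77.4 = 36.9198 m and 2√(Dt) = 2√(0.250 × 77.4) = 8.798 m.
Argument (x−vt)/(2√(Dt)) = (39.8 − 36.9198)/8.798 = 0.3274; ½·erfc(0.3274) = 0.3217.
C = 1.39 × 0.3217 = 0.447 mg/L.

0.447 mg/L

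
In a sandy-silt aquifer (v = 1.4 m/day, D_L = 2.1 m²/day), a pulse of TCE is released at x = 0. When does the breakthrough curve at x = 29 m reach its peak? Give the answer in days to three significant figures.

For the 1D instantaneous-source solution, setting ∂C/∂t = 0 at fixed x gives v²t² + 2Dt − x² = 0, so t = (√(D² + v²x²) − D)/v².
√(D² + v²x²) = √(2.1² + 1.4² × 29²) = 40.65; v² = 1.96.
t = (40.65 − 2.1)/1.96 = 19.7 days (vs. the pure-advection estimate x/v = 20.7 d).

19.7 days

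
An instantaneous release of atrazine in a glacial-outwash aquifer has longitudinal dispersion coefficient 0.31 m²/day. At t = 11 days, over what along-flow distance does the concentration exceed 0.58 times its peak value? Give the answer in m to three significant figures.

5.45 m

The plume is Gaussian with σ = √(2Dt) = √(2 × 0.31 × 11) = 2.612 m.
C/C_peak = exp(−Δx²/(2σ²)) = 0.58 ⇒ Δx = σ·√(−2 ln 0.58) = 2.612 × 1.044 = 2.727 m.
Width = 2Δx = 5.45 m.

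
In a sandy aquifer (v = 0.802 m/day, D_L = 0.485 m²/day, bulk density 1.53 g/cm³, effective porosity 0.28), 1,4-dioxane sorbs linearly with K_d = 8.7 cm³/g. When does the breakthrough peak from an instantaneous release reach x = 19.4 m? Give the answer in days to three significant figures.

Retardation factor R = 1 + ρ_b·K_d/n = 1 + 1.53 × 8.7/0.28 = 48.54.
Sorption retards both mechanisms: v_R = v/R = 0.01652 m/day, D_R = D/R = 0.009992 m²/day.
Peak time from v_R²t² + 2D_R t − x² = 0: t = (√(D_R² + v_R²x²) − D_R)/v_R².
√(D_R² + v_R²x²) = √(0.009992² + 0.01652² × 19.4²) = 0.3206; v_R² = 0.0002729.
t = (0.3206 − 0.009992)/0.0002729 = 1140 days.

1140 days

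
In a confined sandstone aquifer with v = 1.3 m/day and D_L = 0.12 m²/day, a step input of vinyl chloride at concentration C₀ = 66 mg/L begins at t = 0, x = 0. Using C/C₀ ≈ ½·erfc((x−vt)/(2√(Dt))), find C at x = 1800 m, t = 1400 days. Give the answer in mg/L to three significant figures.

56.9 mg/L

For a continuous step input, C/C₀ ≈ ½·erfc((x−vt)/(2√(Dt))).
vt = 1.3 × 1400 = 1820 m and 2√(Dt) = 2√(0.12 × 1400) = 25.92 m.
Argument (x−vt)/(2√(Dt)) = (1800 − 1820)/25.92 = -0.7716; ½·erfc(-0.7716) = 0.8624.
C = 66 × 0.8624 = 56.9 mg/L.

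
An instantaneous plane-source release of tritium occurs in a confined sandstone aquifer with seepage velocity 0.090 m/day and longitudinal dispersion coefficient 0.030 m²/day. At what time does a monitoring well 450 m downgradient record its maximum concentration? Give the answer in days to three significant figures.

5000 days

For the 1D instantaneous-source solution, setting ∂C/∂t = 0 at fixed x gives v²t² + 2Dt − x² = 0, so t = (√(D² + v²x²) − D)/v².
√(D² + v²x²) = √(0.030² + 0.090² × 450²) = 40.50; v² = 0.0081.
t = (40.50 − 0.030)/0.0081 = 5000 days (vs. the pure-advection estimate x/v = 5000 d).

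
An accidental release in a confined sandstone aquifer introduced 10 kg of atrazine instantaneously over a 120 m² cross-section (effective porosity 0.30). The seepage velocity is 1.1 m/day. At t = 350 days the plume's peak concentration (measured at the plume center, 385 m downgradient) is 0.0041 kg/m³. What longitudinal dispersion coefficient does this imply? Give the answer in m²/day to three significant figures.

1.04 m²/day

At the plume center C_max = M/(n_e·A·√(4πDt)), so D = M²/(4πt·(n_e·A·C_max)²).
n_e·A·C_max = 0.30 × 120 × 0.0041 = 0.1476 kg/m.
D = 10²/(4π × 350 × 0.1476²) = 1.04 m²/day.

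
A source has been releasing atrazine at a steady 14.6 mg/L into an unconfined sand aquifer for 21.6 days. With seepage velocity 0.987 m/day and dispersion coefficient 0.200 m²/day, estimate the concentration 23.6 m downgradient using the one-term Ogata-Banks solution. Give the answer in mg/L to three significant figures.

For a continuous step input, C/C₀ ≈ ½·erfc((x−vt)/(2√(Dt))).
vt = 0.987 × 21.6 = 21.3192 m and 2√(Dt) = 2√(0.200 × 21.6) = 4.157 m.
Argument (x−vt)/(2√(Dt)) = (23.6 − 21.3192)/4.157 = 0.5487; ½·erfc(0.5487) = 0.2189.
C = 14.6 × 0.2189 = 3.20 mg/L.

3.20 mg/L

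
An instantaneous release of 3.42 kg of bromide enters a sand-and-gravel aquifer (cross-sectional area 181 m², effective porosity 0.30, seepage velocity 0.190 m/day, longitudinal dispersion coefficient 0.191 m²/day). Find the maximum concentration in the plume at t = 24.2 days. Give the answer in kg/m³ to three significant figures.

0.00826 kg/m³

The peak of an instantaneous 1D plume sits at x = vt; there the Gaussian factor is 1 and C_max = M/(n_e·A·√(4πDt)), where n_e·A is the pore area the mass is dissolved in.
√(4πDt) = √(4π × 0.191 × 24.2) = 7.621 m, so C_max = 3.42/(0.30 × 181 × 7.621) = 0.00826 kg/m³.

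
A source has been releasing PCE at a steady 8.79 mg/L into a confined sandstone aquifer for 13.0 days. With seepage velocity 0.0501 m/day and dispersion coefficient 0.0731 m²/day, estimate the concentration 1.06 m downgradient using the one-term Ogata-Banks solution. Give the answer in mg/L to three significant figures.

For a continuous step input, C/C₀ ≈ ½·erfc((x−vt)/(2√(Dt))).
vt = 0.0501 × 13.0 = 0.6513 m and 2√(Dt) = 2√(0.0731 × 13.0) = 1.950 m.
Argument (x−vt)/(2√(Dt)) = (1.06 − 0.6513)/1.950 = 0.2096; ½·erfc(0.2096) = 0.3835.
C = 8.79 × 0.3835 = 3.37 mg/L.

3.37 mg/L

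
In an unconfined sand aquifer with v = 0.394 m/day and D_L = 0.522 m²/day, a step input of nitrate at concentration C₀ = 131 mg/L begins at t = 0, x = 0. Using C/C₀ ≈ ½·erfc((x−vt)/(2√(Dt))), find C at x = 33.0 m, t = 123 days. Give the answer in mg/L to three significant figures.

120 mg/L

For a continuous step input, C/C₀ ≈ ½·erfc((x−vt)/(2√(Dt))).
vt = 0.394 × 123 = 48.462 m and 2√(Dt) = 2√(0.522 × 123) = 16.03 m.
Argument (x−vt)/(2√(Dt)) = (33.0 − 48.462)/16.03 = -0.9646; ½·erfc(-0.9646) = 0.9137.
C = 131 × 0.9137 = 120 mg/L.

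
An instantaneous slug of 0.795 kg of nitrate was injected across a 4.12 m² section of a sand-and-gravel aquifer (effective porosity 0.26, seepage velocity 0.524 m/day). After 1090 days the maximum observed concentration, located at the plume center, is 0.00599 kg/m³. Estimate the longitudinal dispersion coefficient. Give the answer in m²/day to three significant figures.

1.12 m²/day

At the plume center C_max = M/(n_e·A·√(4πDt)), so D = M²/(4πt·(n_e·A·C_max)²).
n_e·A·C_max = 0.26 × 4.12 × 0.00599 = 0.006416 kg/m.
D = 0.795²/(4π × 1090 × 0.006416²) = 1.12 m²/day.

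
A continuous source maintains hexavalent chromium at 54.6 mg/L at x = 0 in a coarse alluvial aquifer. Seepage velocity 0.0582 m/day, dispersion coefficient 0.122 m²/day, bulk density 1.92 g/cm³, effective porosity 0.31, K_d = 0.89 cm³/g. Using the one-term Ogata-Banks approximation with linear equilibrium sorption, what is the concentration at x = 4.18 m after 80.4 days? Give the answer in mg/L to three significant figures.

1.26 mg/L

Retardation factor R = 1 + ρ_b·K_d/n = 1 + 1.92 × 0.89/0.31 = 6.512.
Sorption retards both mechanisms: v_R = v/R = 0.008937 m/day, D_R = D/R = 0.01873 m²/day.
v_R·t = 0.008937 × 80.4 = 0.7185348 m; 2√(D_R t) = 2.454 m; argument = (4.18 − 0.7185348)/2.454 = 1.411.
C = C₀ × ½·erfc(1.411) = 54.6 × 0.02300 = 1.26 mg/L.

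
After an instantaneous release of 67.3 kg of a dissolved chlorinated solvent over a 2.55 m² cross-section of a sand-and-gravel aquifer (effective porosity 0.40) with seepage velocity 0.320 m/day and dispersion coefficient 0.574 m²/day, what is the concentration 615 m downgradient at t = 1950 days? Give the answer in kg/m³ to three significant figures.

For an instantaneous plane source, C(x,t) = M/(n_e·A·√(4πDt)) · exp(−(x−vt)²/(4Dt)), with n_e·A the pore (flow) area.
Plume center vt = 0.320 × 1950 = 624 m, so the well at 615 m is 9 m upgradient of the peak.
√(4πDt) = 118.6 m, giving peak height M/(n_e·A·√(4πDt)) = 67.3/(0.40 × 2.55 × 118.6) = 0.5563 kg/m³.
(x−vt)²/(4Dt) = (-9)²/(4 × 0.574 × 1950) = 0.01809; exp(−0.01809) = 0.9821.
C = 0.5563 × 0.9821 = 0.546 kg/m³.

0.546 kg/m³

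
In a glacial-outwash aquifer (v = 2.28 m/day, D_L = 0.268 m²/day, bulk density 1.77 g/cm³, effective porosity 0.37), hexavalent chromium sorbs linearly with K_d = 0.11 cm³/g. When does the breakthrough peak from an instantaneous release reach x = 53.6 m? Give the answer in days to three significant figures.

Retardation factor R = 1 + ρ_b·K_d/n = 1 + 1.77 × 0.11/0.37 = 1.526.
Sorption retards both mechanisms: v_R = v/R = 1.494 m/day, D_R = D/R = 0.1756 m²/day.
Peak time from v_R²t² + 2D_R t − x² = 0: t = (√(D_R² + v_R²x²) − D_R)/v_R².
√(D_R² + v_R²x²) = √(0.1756² + 1.494² × 53.6²) = 80.08; v_R² = 2.232.
t = (80.08 − 0.1756)/2.232 = 35.8 days.

35.8 days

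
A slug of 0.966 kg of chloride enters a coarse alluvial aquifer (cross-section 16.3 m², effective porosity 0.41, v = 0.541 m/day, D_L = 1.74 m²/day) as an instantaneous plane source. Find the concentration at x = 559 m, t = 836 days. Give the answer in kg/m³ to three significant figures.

0.000151 kg/m³

For an instantaneous plane source, C(x,t) = M/(n_e·A·√(4πDt)) · exp(−(x−vt)²/(4Dt)), with n_e·A the pore (flow) area.
Plume center vt = 0.541 × 836 = 452.276 m, so the well at 559 m is 106.724 m downgradient of the peak.
√(4πDt) = 135.2 m, giving peak height M/(n_e·A·√(4πDt)) = 0.966/(0.41 × 16.3 × 135.2) = 0.001069 kg/m³.
(x−vt)²/(4Dt) = (106.724)²/(4 × 1.74 × 836) = 1.958; exp(−1.958) = 0.1411.
C = 0.001069 × 0.1411 = 0.000151 kg/m³.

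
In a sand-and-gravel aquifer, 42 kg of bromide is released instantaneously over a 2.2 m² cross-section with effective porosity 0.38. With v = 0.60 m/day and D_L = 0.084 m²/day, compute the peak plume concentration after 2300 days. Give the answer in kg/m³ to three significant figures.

The peak of an instantaneous 1D plume sits at x = vt; there the Gaussian factor is 1 and C_max = M/(n_e·A·√(4πDt)), where n_e·A is the pore area the mass is dissolved in.
√(4πDt) = √(4π × 0.084 × 2300) = 49.27 m, so C_max = 42/(0.38 × 2.2 × 49.27) = 1.02 kg/m³.

1.02 kg/m³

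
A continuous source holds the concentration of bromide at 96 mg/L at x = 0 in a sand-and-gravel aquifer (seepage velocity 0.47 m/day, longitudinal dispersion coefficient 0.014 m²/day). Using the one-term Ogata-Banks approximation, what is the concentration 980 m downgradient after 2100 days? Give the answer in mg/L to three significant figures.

78.7 mg/L

For a continuous step input, C/C₀ ≈ ½·erfc((x−vt)/(2√(Dt))).
vt = 0.47 × 2100 = 987 m and 2√(Dt) = 2√(0.014 × 2100) = 10.84 m.
Argument (x−vt)/(2√(Dt)) = (980 − 987)/10.84 = -0.6458; ½·erfc(-0.6458) = 0.8195.
C = 96 × 0.8195 = 78.7 mg/L.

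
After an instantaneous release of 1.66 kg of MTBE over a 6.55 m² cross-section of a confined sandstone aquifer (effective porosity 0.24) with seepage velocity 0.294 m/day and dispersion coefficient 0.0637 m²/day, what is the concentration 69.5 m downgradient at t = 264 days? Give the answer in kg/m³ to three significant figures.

0.0273 kg/m³

For an instantaneous plane source, C(x,t) = M/(n_e·A·√(4πDt)) · exp(−(x−vt)²/(4Dt)), with n_e·A the pore (flow) area.
Plume center vt = 0.294 × 264 = 77.616 m, so the well at 69.5 m is 8.116 m upgradient of the peak.
√(4πDt) = 14.54 m, giving peak height M/(n_e·A·√(4πDt)) = 1.66/(0.24 × 6.55 × 14.54) = 0.07263 kg/m³.
(x−vt)²/(4Dt) = (-8.116)²/(4 × 0.0637 × 264) = 0.9792; exp(−0.9792) = 0.3756.
C = 0.07263 × 0.3756 = 0.0273 kg/m³.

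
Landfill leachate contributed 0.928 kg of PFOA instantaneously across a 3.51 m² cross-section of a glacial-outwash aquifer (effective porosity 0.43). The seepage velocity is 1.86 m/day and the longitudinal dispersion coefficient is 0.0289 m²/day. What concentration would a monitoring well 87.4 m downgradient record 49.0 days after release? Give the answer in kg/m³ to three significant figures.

For an instantaneous plane source, C(x,t) = M/(n_e·A·√(4πDt)) · exp(−(x−vt)²/(4Dt)), with n_e·A the pore (flow) area.
Plume center vt = 1.86 × 49.0 = 91.14 m, so the well at 87.4 m is 3.74 m upgradient of the peak.
√(4πDt) = 4.218 m, giving peak height M/(n_e·A·√(4πDt)) = 0.928/(0.43 × 3.51 × 4.218) = 0.1458 kg/m³.
(x−vt)²/(4Dt) = (-3.74)²/(4 × 0.0289 × 49.0) = 2.469; exp(−2.469) = 0.08467.
C = 0.1458 × 0.08467 = 0.0123 kg/m³.

0.0123 kg/m³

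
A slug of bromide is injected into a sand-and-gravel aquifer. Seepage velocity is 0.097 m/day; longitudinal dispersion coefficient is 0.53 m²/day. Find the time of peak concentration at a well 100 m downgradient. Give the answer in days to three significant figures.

976 days

For the 1D instantaneous-source solution, setting ∂C/∂t = 0 at fixed x gives v²t² + 2Dt − x² = 0, so t = (√(D² + v²x²) − D)/v².
√(D² + v²x²) = √(0.53² + 0.097² × 100²) = 9.714; v² = 0.009409.
t = (9.714 − 0.53)/0.009409 = 976 days (vs. the pure-advection estimate x/v = 1030 d).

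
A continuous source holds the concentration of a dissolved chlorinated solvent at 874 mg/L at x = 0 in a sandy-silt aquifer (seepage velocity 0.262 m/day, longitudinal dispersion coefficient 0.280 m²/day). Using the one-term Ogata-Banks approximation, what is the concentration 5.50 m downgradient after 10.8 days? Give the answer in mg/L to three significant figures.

For a continuous step input, C/C₀ ≈ ½·erfc((x−vt)/(2√(Dt))).
vt = 0.262 × 10.8 = 2.8296 m and 2√(Dt) = 2√(0.280 × 10.8) = 3.478 m.
Argument (x−vt)/(2√(Dt)) = (5.50 − 2.8296)/3.478 = 0.7678; ½·erfc(0.7678) = 0.1388.
C = 874 × 0.1388 = 121 mg/L.

121 mg/L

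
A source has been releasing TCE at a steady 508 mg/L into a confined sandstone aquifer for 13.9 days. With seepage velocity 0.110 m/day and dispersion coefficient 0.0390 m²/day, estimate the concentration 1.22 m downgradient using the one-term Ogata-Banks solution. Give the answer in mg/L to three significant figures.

For a continuous step input, C/C₀ ≈ ½·erfc((x−vt)/(2√(Dt))).
vt = 0.110 × 13.9 = 1.529 m and 2√(Dt) = 2√(0.0390 × 13.9) = 1.473 m.
Argument (x−vt)/(2√(Dt)) = (1.22 − 1.529)/1.473 = -0.2098; ½·erfc(-0.2098) = 0.6167.
C = 508 × 0.6167 = 313 mg/L.

313 mg/L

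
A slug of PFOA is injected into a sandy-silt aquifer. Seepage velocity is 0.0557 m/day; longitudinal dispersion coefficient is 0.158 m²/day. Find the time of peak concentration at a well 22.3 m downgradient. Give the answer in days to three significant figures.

353 days

For the 1D instantaneous-source solution, setting ∂C/∂t = 0 at fixed x gives v²t² + 2Dt − x² = 0, so t = (√(D² + v²x²) − D)/v².
√(D² + v²x²) = √(0.158² + 0.0557² × 22.3²) = 1.252; v² = 0.00310249.
t = (1.252 − 0.158)/0.00310249 = 353 days (vs. the pure-advection estimate x/v = 400 d).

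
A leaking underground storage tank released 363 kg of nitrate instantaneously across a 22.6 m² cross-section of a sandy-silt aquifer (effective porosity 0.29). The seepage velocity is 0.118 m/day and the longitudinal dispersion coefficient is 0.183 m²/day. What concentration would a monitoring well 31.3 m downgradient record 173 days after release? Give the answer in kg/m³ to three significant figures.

1.09 kg/m³

For an instantaneous plane source, C(x,t) = M/(n_e·A·√(4πDt)) · exp(−(x−vt)²/(4Dt)), with n_e·A the pore (flow) area.
Plume center vt = 0.118 × 173 = 20.414 m, so the well at 31.3 m is 10.886 m downgradient of the peak.
√(4πDt) = 19.95 m, giving peak height M/(n_e·A·√(4πDt)) = 363/(0.29 × 22.6 × 19.95) = 2.776 kg/m³.
(x−vt)²/(4Dt) = (10.886)²/(4 × 0.183 × 173) = 0.9358; exp(−0.9358) = 0.3923.
C = 2.776 × 0.3923 = 1.09 kg/m³.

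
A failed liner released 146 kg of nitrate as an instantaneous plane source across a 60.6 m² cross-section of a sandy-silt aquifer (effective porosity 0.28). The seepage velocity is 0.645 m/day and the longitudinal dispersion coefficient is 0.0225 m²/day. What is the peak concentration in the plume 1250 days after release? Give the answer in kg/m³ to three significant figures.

The peak of an instantaneous 1D plume sits at x = vt; there the Gaussian factor is 1 and C_max = M/(n_e·A·√(4πDt)), where n_e·A is the pore area the mass is dissolved in.
√(4πDt) = √(4π × 0.0225 × 1250) = 18.80 m, so C_max = 146/(0.28 × 60.6 × 18.80) = 0.458 kg/m³.

0.458 kg/m³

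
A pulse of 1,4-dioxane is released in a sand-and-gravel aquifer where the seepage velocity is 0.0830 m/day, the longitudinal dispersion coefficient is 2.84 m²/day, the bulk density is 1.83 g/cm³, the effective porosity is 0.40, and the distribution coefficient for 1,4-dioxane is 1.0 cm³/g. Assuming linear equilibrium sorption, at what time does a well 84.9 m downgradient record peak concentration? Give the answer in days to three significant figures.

Retardation factor R = 1 + ρ_b·K_d/n = 1 + 1.83 × 1.0/0.40 = 5.575.
Sorption retards both mechanisms: v_R = v/R = 0.01489 m/day, D_R = D/R = 0.5094 m²/day.
Peak time from v_R²t² + 2D_R t − x² = 0: t = (√(D_R² + v_R²x²) − D_R)/v_R².
√(D_R² + v_R²x²) = √(0.5094² + 0.01489² × 84.9²) = 1.363; v_R² = 0.0002217.
t = (1.363 − 0.5094)/0.0002217 = 3850 days.

3850 days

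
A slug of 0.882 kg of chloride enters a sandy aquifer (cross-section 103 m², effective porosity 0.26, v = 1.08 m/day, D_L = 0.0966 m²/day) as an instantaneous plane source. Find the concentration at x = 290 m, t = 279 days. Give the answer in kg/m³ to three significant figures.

For an instantaneous plane source, C(x,t) = M/(n_e·A·√(4πDt)) · exp(−(x−vt)²/(4Dt)), with n_e·A the pore (flow) area.
Plume center vt = 1.08 × 279 = 301.32 m, so the well at 290 m is 11.32 m upgradient of the peak.
√(4πDt) = 18.40 m, giving peak height M/(n_e·A·√(4πDt)) = 0.882/(0.26 × 103 × 18.40) = 0.001790 kg/m³.
(x−vt)²/(4Dt) = (-11.32)²/(4 × 0.0966 × 279) = 1.189; exp(−1.189) = 0.3045.
C = 0.001790 × 0.3045 = 0.000545 kg/m³.

0.000545 kg/m³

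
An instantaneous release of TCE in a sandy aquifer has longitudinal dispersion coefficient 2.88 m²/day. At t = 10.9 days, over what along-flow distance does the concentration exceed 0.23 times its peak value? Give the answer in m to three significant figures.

The plume is Gaussian with σ = √(2Dt) = √(2 × 2.88 × 10.9) = 7.924 m.
C/C_peak = exp(−Δx²/(2σ²)) = 0.23 ⇒ Δx = σ·√(−2 ln 0.23) = 7.924 × 1.714 = 13.58 m.
Width = 2Δx = 27.2 m.

27.2 m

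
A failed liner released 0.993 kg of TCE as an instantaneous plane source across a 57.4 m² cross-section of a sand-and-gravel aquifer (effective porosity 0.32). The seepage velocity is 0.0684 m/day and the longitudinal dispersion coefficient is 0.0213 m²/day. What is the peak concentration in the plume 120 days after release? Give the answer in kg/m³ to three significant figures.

0.00954 kg/m³

The peak of an instantaneous 1D plume sits at x = vt; there the Gaussian factor is 1 and C_max = M/(n_e·A·√(4πDt)), where n_e·A is the pore area the mass is dissolved in.
√(4πDt) = √(4π × 0.0213 × 120) = 5.667 m, so C_max = 0.993/(0.32 × 57.4 × 5.667) = 0.00954 kg/m³.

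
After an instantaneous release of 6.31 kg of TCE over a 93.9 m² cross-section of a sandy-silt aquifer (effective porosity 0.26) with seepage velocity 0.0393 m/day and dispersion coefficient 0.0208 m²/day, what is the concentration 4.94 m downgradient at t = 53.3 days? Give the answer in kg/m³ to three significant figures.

For an instantaneous plane source, C(x,t) = M/(n_e·A·√(4πDt)) · exp(−(x−vt)²/(4Dt)), with n_e·A the pore (flow) area.
Plume center vt = 0.0393 × 53.3 = 2.09469 m, so the well at 4.94 m is 2.84531 m downgradient of the peak.
√(4πDt) = 3.733 m, giving peak height M/(n_e·A·√(4πDt)) = 6.31/(0.26 × 93.9 × 3.733) = 0.06924 kg/m³.
(x−vt)²/(4Dt) = (2.84531)²/(4 × 0.0208 × 53.3) = 1.826; exp(−1.826) = 0.1611.
C = 0.06924 × 0.1611 = 0.0112 kg/m³.

0.0112 kg/m³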